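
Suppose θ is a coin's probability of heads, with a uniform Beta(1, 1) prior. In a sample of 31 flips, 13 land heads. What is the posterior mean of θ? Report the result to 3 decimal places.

Posterior mean ≈ 0.424

Observing 13 successes and 18 failures updates Beta(1, 1) by adding the success and failure counts to the two shape parameters: α = 1+13 = 14, β = 1+18 = 19.
Posterior mean = α/(α+β) = 14/33 = 0.424.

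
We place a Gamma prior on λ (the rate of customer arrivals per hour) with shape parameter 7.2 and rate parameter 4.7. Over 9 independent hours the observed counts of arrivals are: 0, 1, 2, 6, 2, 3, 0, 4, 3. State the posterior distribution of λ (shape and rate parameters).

Total count ∑xᵢ = 21 over n = 9 hours.
Gamma is conjugate to the Poisson likelihood: posterior is Gamma(shape = 7.2+21 = 28.2, rate = 4.7+9 = 13.7).

Posterior: Gamma(shape=28.2, rate=13.7)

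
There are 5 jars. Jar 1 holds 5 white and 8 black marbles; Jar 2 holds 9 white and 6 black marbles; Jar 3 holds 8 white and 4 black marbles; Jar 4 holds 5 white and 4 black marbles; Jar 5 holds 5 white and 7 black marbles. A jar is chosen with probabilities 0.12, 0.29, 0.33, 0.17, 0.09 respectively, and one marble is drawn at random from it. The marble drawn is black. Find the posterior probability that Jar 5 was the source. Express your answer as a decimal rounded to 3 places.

Posterior probability ≈ 0.123

P(black|Jar 1) = 0.6154; P(black|Jar 2) = 0.4; P(black|Jar 3) = 0.3333; P(black|Jar 4) = 0.4444; P(black|Jar 5) = 0.5833.
Prior × likelihood for each source: 0.12·0.6154=0.07385, 0.29·0.4=0.1160, 0.33·0.3333=0.1100, 0.17·0.4444=0.07556, 0.09·0.5833=0.05250. Summing gives P(black) = 0.42790.
P(Jar 5 | black) = 0.05250 / 0.42790 = 0.123.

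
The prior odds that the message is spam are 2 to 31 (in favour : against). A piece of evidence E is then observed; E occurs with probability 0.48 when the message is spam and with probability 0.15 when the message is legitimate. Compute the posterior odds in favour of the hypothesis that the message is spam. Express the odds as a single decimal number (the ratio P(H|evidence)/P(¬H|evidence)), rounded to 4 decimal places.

Posterior odds ≈ 0.2065

Prior odds = 2/31 = 0.064516. In log-odds, ln(0.064516) = -2.7408.
Add log likelihood ratio: ln(3.2000) = 1.1632.
Posterior log-odds = -1.5777, so posterior odds = exp(-1.5777) = 0.20645.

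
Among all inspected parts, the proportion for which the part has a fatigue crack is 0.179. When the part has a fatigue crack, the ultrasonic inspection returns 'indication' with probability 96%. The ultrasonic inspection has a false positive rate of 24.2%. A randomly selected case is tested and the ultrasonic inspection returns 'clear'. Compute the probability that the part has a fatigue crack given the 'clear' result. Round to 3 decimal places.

Write H for 'the part has a fatigue crack'. Prior odds H:¬H = 0.179/0.821 = 0.21803. For the 'clear' outcome, the likelihood ratio is 0.04/0.758 = 0.052770.
Posterior odds = 0.21803 × 0.052770 = 0.011505, so P(H|E) = 0.011505/(1+0.011505) = 0.011.

P(H | E) ≈ 0.011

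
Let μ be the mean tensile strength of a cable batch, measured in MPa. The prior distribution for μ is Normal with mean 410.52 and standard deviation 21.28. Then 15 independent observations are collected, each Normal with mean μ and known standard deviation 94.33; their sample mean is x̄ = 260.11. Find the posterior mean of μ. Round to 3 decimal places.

Posterior mean ≈ 345.407

Prior precision 1/τ₀² = 1/21.28² = 0.00220829; data precision n/σ² = 15/94.33² = 0.00168574.
Posterior precision = 0.00220829 + 0.00168574 = 0.00389404.
Posterior mean = (0.00220829·410.52 + 0.00168574·260.11) / 0.00389404 = 345.407.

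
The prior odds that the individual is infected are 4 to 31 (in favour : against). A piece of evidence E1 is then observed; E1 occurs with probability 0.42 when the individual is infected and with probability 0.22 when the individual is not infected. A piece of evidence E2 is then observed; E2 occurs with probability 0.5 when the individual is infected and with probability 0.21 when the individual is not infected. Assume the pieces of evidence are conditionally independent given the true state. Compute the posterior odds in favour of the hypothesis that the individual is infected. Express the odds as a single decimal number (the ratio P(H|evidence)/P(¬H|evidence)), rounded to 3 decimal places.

Posterior odds ≈ 0.587

Prior odds = 4/31 = 0.12903.
Likelihood ratio for E1 = 0.42/0.22 = 1.9091.
Likelihood ratio for E2 = 0.5/0.21 = 2.3810.
Posterior odds = prior odds × LR₁ × LR₂ = 0.58651.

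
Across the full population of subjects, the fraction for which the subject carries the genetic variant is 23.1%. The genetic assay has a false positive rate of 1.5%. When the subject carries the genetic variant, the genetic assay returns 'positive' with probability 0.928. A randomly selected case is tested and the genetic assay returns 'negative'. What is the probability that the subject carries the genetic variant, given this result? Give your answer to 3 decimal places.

P(H | E) ≈ 0.021

Write H for 'the subject carries the genetic variant'. Prior odds H:¬H = 0.231/0.769 = 0.30039. For the 'negative' outcome, the likelihood ratio is 0.072/0.985 = 0.073096.
Posterior odds = 0.30039 × 0.073096 = 0.021957, so P(H|E) = 0.021957/(1+0.021957) = 0.021.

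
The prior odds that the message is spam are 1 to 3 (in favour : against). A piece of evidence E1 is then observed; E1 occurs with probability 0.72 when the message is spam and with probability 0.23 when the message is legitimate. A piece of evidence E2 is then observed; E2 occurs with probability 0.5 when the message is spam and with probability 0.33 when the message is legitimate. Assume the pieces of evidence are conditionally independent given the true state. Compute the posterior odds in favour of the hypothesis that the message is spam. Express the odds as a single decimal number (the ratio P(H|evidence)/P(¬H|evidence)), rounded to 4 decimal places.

Posterior odds ≈ 1.5810

Prior odds = 1/3 = 0.33333.
Likelihood ratio for E1 = 0.72/0.23 = 3.1304.
Likelihood ratio for E2 = 0.5/0.33 = 1.5152.
Posterior odds = prior odds × LR₁ × LR₂ = 1.5810.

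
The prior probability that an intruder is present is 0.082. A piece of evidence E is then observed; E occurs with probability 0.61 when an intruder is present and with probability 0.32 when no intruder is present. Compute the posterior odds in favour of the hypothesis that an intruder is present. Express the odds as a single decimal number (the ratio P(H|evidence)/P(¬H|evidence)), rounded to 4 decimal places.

Prior odds = 0.082/(1−0.082) = 0.089325. In log-odds, ln(0.089325) = -2.4155.
Add log likelihood ratio: ln(1.9062) = 0.64514.
Posterior log-odds = -1.7703, so posterior odds = exp(-1.7703) = 0.17028.

Posterior odds ≈ 0.1703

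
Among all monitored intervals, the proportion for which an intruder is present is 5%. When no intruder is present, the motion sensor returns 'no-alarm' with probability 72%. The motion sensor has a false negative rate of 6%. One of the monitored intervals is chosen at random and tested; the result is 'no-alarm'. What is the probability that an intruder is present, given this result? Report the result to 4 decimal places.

Write H for 'an intruder is present'. Prior odds H:¬H = 0.05/0.95 = 0.052632. For the 'no-alarm' outcome, the likelihood ratio is 0.06/0.72 = 0.083333.
Posterior odds = 0.052632 × 0.083333 = 0.0043860, so P(H|E) = 0.0043860/(1+0.0043860) = 0.0044.

P(H | E) ≈ 0.0044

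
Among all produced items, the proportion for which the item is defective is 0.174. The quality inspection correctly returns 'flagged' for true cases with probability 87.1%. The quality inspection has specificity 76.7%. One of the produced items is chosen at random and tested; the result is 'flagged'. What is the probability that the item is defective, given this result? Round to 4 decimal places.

P(H | E) ≈ 0.4405

Write H for 'the item is defective'. Prior odds H:¬H = 0.174/0.826 = 0.21065. For the 'flagged' outcome, the likelihood ratio is 0.871/0.233 = 3.7382.
Posterior odds = 0.21065 × 3.7382 = 0.78747, so P(H|E) = 0.78747/(1+0.78747) = 0.4405.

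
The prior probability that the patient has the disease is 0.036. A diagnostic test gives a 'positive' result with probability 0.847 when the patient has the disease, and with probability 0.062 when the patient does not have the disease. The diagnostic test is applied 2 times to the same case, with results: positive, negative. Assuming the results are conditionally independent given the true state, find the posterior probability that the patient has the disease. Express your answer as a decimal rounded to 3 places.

Let H be the event that the patient has the disease; start with P(H) = 0.036. P('positive'|H) = 0.847, P('positive'|¬H) = 0.062.
Update on result 1 ('positive'): P(H) ← 0.847·0.0360 / (0.847·0.0360 + 0.062·0.9640) = 0.030492/0.090260 = 0.3378.
Update on result 2 ('negative'): P(H) ← 0.153·0.3378 / (0.153·0.3378 + 0.938·0.6622) = 0.051687/0.67281 = 0.0768.

Posterior P(H) ≈ 0.077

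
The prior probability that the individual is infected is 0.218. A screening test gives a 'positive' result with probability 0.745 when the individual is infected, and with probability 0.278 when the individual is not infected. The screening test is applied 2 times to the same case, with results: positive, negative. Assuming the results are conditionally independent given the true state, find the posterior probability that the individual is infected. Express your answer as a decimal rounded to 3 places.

Posterior P(H) ≈ 0.209

Let H be the event that the individual is infected; start with P(H) = 0.218. P('positive'|H) = 0.745, P('positive'|¬H) = 0.278.
Update on result 1 ('positive'): P(H) ← 0.745·0.2180 / (0.745·0.2180 + 0.278·0.7820) = 0.16241/0.37981 = 0.4276.
Update on result 2 ('negative'): P(H) ← 0.255·0.4276 / (0.255·0.4276 + 0.722·0.5724) = 0.10904/0.52230 = 0.2088.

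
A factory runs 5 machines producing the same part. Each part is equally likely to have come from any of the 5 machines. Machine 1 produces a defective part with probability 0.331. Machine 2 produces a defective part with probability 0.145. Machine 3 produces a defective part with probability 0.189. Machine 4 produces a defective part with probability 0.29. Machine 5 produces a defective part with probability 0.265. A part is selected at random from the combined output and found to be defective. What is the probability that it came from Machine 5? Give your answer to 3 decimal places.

Posterior probability ≈ 0.217

Tabulate prior·likelihood by source: [1] prior 0.2, lik 0.331, product 0.06620; [2] prior 0.2, lik 0.145, product 0.02900; [3] prior 0.2, lik 0.189, product 0.03780; [4] prior 0.2, lik 0.29, product 0.05800; [5] prior 0.2, lik 0.265, product 0.05300.
Normalizing constant = 0.24400; the posterior for Machine 5 is its product over the sum, 0.05300/0.24400 = 0.217.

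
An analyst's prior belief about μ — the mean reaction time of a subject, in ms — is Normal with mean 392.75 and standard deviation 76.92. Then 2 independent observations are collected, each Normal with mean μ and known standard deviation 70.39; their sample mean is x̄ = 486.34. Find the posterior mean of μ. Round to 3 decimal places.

Posterior mean ≈ 458.718

Prior precision 1/τ₀² = 1/76.92² = 0.00016901; data precision n/σ² = 2/70.39² = 0.00040365.
Posterior precision = 0.00016901 + 0.00040365 = 0.00057267.
Posterior mean = (0.00016901·392.75 + 0.00040365·486.34) / 0.00057267 = 458.718.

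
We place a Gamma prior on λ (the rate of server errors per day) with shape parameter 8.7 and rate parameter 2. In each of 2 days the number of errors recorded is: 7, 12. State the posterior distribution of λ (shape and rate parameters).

Total count ∑xᵢ = 19 over n = 2 days.
Gamma is conjugate to the Poisson likelihood: posterior is Gamma(shape = 8.7+19 = 27.7, rate = 2+2 = 4).

Posterior: Gamma(shape=27.7, rate=4)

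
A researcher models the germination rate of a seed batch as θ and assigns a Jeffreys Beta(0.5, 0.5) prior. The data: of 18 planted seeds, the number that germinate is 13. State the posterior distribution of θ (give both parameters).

The binomial likelihood is conjugate to the Beta prior: with 13 successes and 5 failures, the posterior is Beta(0.5+13, 0.5+5) = Beta(13.5, 5.5).

Posterior: Beta(13.5, 5.5)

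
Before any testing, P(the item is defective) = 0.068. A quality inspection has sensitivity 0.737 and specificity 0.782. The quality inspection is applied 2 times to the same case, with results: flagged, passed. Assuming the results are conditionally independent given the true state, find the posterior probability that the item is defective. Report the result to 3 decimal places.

Posterior P(H) ≈ 0.077

With H the event that the item is defective, the joint likelihood of the observed sequence is P(data|H) = 0.737·0.263 = 0.19383 and P(data|¬H) = 0.218·0.782 = 0.17048.
Bayes: P(H|data) = 0.068·0.19383 / (0.068·0.19383 + 0.932·0.17048) = 0.013181/0.17206 = 0.0766.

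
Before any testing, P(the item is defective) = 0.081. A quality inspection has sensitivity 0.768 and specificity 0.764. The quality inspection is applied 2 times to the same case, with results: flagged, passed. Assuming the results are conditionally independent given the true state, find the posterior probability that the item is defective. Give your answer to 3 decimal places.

Posterior P(H) ≈ 0.080

With H the event that the item is defective, the joint likelihood of the observed sequence is P(data|H) = 0.768·0.232 = 0.17818 and P(data|¬H) = 0.236·0.764 = 0.18030.
Bayes: P(H|data) = 0.081·0.17818 / (0.081·0.17818 + 0.919·0.18030) = 0.014432/0.18013 = 0.0801.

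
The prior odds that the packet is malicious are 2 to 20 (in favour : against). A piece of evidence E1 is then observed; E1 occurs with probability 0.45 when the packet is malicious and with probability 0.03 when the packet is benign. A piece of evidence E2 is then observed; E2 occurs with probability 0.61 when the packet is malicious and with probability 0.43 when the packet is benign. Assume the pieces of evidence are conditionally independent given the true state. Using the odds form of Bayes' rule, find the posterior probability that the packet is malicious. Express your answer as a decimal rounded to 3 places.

Posterior probability ≈ 0.680

Prior odds = 2/20 = 0.10000.
Likelihood ratio for E1 = 0.45/0.03 = 15.000.
Likelihood ratio for E2 = 0.61/0.43 = 1.4186.
Posterior odds = prior odds × LR₁ × LR₂ = 2.1279.
Posterior probability = odds/(1+odds) = 2.1279/3.1279 = 0.680.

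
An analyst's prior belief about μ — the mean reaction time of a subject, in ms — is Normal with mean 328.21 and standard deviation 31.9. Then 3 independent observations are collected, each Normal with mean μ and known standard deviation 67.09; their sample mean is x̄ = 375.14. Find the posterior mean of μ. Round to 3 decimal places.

Posterior mean ≈ 347.176

With known σ, the Normal prior is conjugate. Weight on the data is w = (n/σ²)/(n/σ² + 1/τ₀²) = 0.00066651/(0.00066651+0.00098269) = 0.40414.
Posterior mean = w·x̄ + (1−w)·μ₀ = 0.40414·375.14 + 0.59586·328.21 = 347.176.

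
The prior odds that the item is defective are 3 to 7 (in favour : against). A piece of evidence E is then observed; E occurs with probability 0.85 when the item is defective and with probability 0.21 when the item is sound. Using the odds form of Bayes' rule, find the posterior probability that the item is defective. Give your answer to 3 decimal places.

Prior odds = 3/7 = 0.42857. In log-odds, ln(0.42857) = -0.84730.
Add log likelihood ratio: ln(4.0476) = 1.3981.
Posterior log-odds = 0.55083, so posterior odds = exp(0.55083) = 1.7347. Converting, P(H|E) = 1.7347/2.7347 = 0.634.

Posterior probability ≈ 0.634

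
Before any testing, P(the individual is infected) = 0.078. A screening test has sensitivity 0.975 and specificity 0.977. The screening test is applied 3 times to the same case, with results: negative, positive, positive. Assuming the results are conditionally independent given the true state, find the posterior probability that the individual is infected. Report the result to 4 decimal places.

Posterior P(H) ≈ 0.7955

Let H be the event that the individual is infected; start with P(H) = 0.078. P('positive'|H) = 0.975, P('positive'|¬H) = 0.023.
Update on result 1 ('negative'): P(H) ← 0.025·0.0780 / (0.025·0.0780 + 0.977·0.9220) = 0.0019500/0.90274 = 0.0022.
Update on result 2 ('positive'): P(H) ← 0.975·0.0022 / (0.975·0.0022 + 0.023·0.9978) = 0.0021061/0.025056 = 0.0841.
Update on result 3 ('positive'): P(H) ← 0.975·0.0841 / (0.975·0.0841 + 0.023·0.9159) = 0.081952/0.10302 = 0.7955.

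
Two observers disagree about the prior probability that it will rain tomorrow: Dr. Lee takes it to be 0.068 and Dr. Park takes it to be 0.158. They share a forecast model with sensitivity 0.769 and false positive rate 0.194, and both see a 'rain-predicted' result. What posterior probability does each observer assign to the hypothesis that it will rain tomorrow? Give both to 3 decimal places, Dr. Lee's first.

P('+'|H) = 0.769, P('+'|¬H) = 0.194.
Dr. Lee: numerator 0.769·0.068 = 0.052292; evidence = 0.052292+0.194·0.932 = 0.23310; posterior = 0.224.
Dr. Park: numerator 0.769·0.158 = 0.12150; evidence = 0.12150+0.194·0.842 = 0.28485; posterior = 0.427.

Dr. Lee: 0.224; Dr. Park: 0.427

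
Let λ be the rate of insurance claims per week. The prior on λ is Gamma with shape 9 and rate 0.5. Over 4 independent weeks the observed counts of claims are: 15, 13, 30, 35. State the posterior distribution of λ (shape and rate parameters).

Total count ∑xᵢ = 93 over n = 4 weeks.
Gamma is conjugate to the Poisson likelihood: posterior is Gamma(shape = 9+93 = 102, rate = 0.5+4 = 4.5).

Posterior: Gamma(shape=102, rate=4.5)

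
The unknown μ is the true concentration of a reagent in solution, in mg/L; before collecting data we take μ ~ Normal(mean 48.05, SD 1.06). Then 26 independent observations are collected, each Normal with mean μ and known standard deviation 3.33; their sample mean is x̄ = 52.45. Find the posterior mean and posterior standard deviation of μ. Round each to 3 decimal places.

Posterior mean ≈ 51.239; posterior SD ≈ 0.556

With known σ, the Normal prior is conjugate. Weight on the data is w = (n/σ²)/(n/σ² + 1/τ₀²) = 2.34469/(2.34469+0.889996) = 0.72486.
Posterior mean = w·x̄ + (1−w)·μ₀ = 0.72486·52.45 + 0.27514·48.05 = 51.239. Posterior variance = 1/(2.34469+0.889996) = 0.309149, so SD = 0.556.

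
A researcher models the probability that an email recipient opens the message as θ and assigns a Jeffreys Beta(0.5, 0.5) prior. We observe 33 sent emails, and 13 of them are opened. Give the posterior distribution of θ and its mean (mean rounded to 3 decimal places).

Posterior: Beta(13.5, 20.5); mean ≈ 0.397

The binomial likelihood is conjugate to the Beta prior: with 13 successes and 20 failures, the posterior is Beta(0.5+13, 0.5+20) = Beta(13.5, 20.5).
Posterior mean = α/(α+β) = 13.5/34 = 0.397.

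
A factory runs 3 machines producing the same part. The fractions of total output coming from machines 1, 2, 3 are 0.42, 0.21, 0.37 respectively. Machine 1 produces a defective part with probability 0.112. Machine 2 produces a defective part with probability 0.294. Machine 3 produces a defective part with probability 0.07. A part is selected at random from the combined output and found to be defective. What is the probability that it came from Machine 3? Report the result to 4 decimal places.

Tabulate prior·likelihood by source: [1] prior 0.42, lik 0.112, product 0.04704; [2] prior 0.21, lik 0.294, product 0.06174; [3] prior 0.37, lik 0.07, product 0.02590.
Normalizing constant = 0.13468; the posterior for Machine 3 is its product over the sum, 0.02590/0.13468 = 0.1923.

Posterior probability ≈ 0.1923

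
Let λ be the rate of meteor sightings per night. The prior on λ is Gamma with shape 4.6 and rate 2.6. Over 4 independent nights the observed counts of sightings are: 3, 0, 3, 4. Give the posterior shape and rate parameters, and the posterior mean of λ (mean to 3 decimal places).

Total count ∑xᵢ = 10 over n = 4 nights.
Gamma is conjugate to the Poisson likelihood: posterior is Gamma(shape = 4.6+10 = 14.6, rate = 2.6+4 = 6.6).
Posterior mean = shape/rate = 14.6/6.6 = 2.212.

Posterior: Gamma(shape=14.6, rate=6.6); mean ≈ 2.212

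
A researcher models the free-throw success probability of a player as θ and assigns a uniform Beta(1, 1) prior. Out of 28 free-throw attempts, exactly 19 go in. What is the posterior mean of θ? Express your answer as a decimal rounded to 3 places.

The binomial likelihood is conjugate to the Beta prior: with 19 successes and 9 failures, the posterior is Beta(1+19, 1+9) = Beta(20, 10).
Posterior mean = α/(α+β) = 20/30 = 0.667.

Posterior mean ≈ 0.667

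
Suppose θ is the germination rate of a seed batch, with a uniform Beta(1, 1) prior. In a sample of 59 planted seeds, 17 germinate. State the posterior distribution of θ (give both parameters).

Posterior: Beta(18, 43)

The binomial likelihood is conjugate to the Beta prior: with 17 successes and 42 failures, the posterior is Beta(1+17, 1+42) = Beta(18, 43).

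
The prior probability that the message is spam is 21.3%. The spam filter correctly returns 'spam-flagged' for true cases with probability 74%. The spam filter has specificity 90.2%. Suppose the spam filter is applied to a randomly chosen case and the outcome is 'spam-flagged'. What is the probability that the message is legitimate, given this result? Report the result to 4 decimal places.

Write H for 'the message is spam'. Prior odds H:¬H = 0.213/0.787 = 0.27065. For the 'spam-flagged' outcome, the likelihood ratio is 0.74/0.098 = 7.5510.
Posterior odds = 0.27065 × 7.5510 = 2.0437, so P(H|E) = 2.0437/(1+2.0437) = 0.6714. Then P(¬H|E) = 1 − 0.6714 = 0.3286.

P(¬H | E) ≈ 0.3286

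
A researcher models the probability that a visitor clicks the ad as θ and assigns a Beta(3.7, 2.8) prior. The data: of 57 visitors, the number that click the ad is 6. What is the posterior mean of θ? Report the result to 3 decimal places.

Posterior mean ≈ 0.153

The binomial likelihood is conjugate to the Beta prior: with 6 successes and 51 failures, the posterior is Beta(3.7+6, 2.8+51) = Beta(9.7, 53.8).
E[θ | data] = 9.7/(9.7+53.8) = 0.153.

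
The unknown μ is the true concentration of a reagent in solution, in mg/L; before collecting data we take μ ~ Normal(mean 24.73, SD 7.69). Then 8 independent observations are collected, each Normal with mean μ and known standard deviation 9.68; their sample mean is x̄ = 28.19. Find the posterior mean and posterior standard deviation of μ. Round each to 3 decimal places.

Prior precision 1/τ₀² = 1/7.69² = 0.0169101; data precision n/σ² = 8/9.68² = 0.0853767.
Posterior precision = 0.0169101 + 0.0853767 = 0.102287, giving posterior SD = 1/√0.102287 = 3.127.
Posterior mean = (0.0169101·24.73 + 0.0853767·28.19) / 0.102287 = 27.618.

Posterior mean ≈ 27.618; posterior SD ≈ 3.127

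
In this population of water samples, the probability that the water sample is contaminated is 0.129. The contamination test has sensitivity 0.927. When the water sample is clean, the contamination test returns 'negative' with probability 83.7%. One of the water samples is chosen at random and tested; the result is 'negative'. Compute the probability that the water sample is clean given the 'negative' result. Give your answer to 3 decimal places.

P(¬H | E) ≈ 0.987

Write H for 'the water sample is contaminated'. Prior odds H:¬H = 0.129/0.871 = 0.14811. For the 'negative' outcome, the likelihood ratio is 0.073/0.837 = 0.087216.
Posterior odds = 0.14811 × 0.087216 = 0.012917, so P(H|E) = 0.012917/(1+0.012917) = 0.013. Then P(¬H|E) = 1 − 0.013 = 0.987.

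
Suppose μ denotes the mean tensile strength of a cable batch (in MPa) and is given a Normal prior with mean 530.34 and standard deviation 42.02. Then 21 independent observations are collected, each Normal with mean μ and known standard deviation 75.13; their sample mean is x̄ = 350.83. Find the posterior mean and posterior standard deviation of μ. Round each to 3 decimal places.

With known σ, the Normal prior is conjugate. Weight on the data is w = (n/σ²)/(n/σ² + 1/τ₀²) = 0.00372042/(0.00372042+0.00056635) = 0.86788.
Posterior mean = w·x̄ + (1−w)·μ₀ = 0.86788·350.83 + 0.13212·530.34 = 374.546. Posterior variance = 1/(0.00372042+0.00056635) = 233.275, so SD = 15.273.

Posterior mean ≈ 374.546; posterior SD ≈ 15.273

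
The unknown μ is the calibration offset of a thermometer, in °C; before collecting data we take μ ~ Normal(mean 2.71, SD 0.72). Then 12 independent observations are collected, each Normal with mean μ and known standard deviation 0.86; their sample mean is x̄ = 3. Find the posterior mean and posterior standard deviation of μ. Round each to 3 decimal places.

Posterior mean ≈ 2.969; posterior SD ≈ 0.235

With known σ, the Normal prior is conjugate. Weight on the data is w = (n/σ²)/(n/σ² + 1/τ₀²) = 16.2250/(16.2250+1.92901) = 0.89374.
Posterior mean = w·x̄ + (1−w)·μ₀ = 0.89374·3 + 0.10626·2.71 = 2.969. Posterior variance = 1/(16.2250+1.92901) = 0.0550843, so SD = 0.235.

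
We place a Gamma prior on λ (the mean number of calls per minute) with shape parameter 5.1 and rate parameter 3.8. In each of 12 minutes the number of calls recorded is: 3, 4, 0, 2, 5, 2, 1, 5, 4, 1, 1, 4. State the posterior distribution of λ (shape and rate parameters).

Posterior: Gamma(shape=37.1, rate=15.8)

The Poisson likelihood adds the total count to the shape and the number of exposure periods to the rate. Here ∑xᵢ = 32 and n = 12, so shape 5.1→37.1 and rate 3.8→15.8.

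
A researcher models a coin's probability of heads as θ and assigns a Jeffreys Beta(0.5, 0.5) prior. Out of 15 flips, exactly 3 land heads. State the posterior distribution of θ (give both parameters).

Posterior: Beta(3.5, 12.5)

The binomial likelihood is conjugate to the Beta prior: with 3 successes and 12 failures, the posterior is Beta(0.5+3, 0.5+12) = Beta(3.5, 12.5).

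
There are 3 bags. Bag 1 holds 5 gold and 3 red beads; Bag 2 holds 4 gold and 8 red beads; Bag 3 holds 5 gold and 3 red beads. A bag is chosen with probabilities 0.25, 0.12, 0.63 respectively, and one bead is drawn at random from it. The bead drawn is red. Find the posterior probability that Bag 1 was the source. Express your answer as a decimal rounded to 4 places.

Posterior probability ≈ 0.2287

P(red|Bag 1) = 0.375; P(red|Bag 2) = 0.6667; P(red|Bag 3) = 0.375.
Prior × likelihood for each source: 0.25·0.375=0.09375, 0.12·0.6667=0.08000, 0.63·0.375=0.2363. Summing gives P(red) = 0.41000.
P(Bag 1 | red) = 0.09375 / 0.41000 = 0.2287.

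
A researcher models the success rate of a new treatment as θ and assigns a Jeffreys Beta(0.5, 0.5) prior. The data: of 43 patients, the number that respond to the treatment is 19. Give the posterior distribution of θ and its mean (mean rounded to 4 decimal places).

The binomial likelihood is conjugate to the Beta prior: with 19 successes and 24 failures, the posterior is Beta(0.5+19, 0.5+24) = Beta(19.5, 24.5).
Posterior mean = α/(α+β) = 19.5/44 = 0.4432.

Posterior: Beta(19.5, 24.5); mean ≈ 0.4432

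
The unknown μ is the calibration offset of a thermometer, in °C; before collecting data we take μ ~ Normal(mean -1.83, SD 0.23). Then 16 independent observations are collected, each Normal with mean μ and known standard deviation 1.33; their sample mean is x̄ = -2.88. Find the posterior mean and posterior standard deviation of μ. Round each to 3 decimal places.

Prior precision 1/τ₀² = 1/0.23² = 18.9036; data precision n/σ² = 16/1.33² = 9.04517.
Posterior precision = 18.9036 + 9.04517 = 27.9488, giving posterior SD = 1/√27.9488 = 0.189.
Posterior mean = (18.9036·-1.83 + 9.04517·-2.88) / 27.9488 = -2.170.

Posterior mean ≈ -2.170; posterior SD ≈ 0.189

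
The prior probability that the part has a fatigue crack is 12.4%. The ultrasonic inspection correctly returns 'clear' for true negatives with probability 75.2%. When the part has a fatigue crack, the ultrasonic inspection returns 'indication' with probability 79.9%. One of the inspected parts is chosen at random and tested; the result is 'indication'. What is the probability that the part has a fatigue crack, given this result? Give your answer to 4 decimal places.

P(H | E) ≈ 0.3132

Let H be the event that the part has a fatigue crack. P(H) = 0.124, so P(¬H) = 0.876. With E the 'indication' result, P(E|H) = 0.799 and P(E|¬H) = 0.248.
P(E) = 0.799·0.124 + 0.248·0.876 = 0.099076 + 0.21725 = 0.31632.
By Bayes' theorem, P(H|E) = 0.099076 / 0.31632 = 0.3132.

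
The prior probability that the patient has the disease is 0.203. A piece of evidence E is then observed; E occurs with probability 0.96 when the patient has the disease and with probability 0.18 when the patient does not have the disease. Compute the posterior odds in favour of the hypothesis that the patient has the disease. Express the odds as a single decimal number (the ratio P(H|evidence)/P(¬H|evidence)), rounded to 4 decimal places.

Posterior odds ≈ 1.3584

Prior odds = 0.203/(1−0.203) = 0.25471. In log-odds, ln(0.25471) = -1.3676.
Add log likelihood ratio: ln(5.3333) = 1.6740.
Posterior log-odds = 0.30633, so posterior odds = exp(0.30633) = 1.3584.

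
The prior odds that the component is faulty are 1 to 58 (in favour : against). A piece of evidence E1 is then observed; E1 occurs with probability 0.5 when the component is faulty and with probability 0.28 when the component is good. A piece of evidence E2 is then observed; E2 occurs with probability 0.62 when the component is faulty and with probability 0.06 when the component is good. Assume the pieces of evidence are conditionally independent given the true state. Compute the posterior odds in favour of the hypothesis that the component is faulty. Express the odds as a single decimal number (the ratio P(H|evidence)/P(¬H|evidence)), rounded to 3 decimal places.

Posterior odds ≈ 0.318

Prior odds = 1/58 = 0.017241. In log-odds, ln(0.017241) = -4.0604.
Add log likelihood ratios: ln(1.7857) + ln(10.333) = 2.9152.
Posterior log-odds = -1.1452, so posterior odds = exp(-1.1452) = 0.31814.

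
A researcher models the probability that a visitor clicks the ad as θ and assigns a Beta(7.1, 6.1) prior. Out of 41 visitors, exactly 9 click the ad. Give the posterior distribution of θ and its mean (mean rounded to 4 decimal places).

Posterior: Beta(16.1, 38.1); mean ≈ 0.2970

Observing 9 successes and 32 failures updates Beta(7.1, 6.1) by adding the success and failure counts to the two shape parameters: α = 7.1+9 = 16.1, β = 6.1+32 = 38.1.
E[θ | data] = 16.1/(16.1+38.1) = 0.2970.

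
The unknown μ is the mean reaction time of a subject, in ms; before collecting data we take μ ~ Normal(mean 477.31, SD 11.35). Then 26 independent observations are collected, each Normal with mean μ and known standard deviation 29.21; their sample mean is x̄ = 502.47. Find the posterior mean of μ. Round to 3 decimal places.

With known σ, the Normal prior is conjugate. Weight on the data is w = (n/σ²)/(n/σ² + 1/τ₀²) = 0.0304727/(0.0304727+0.00776262) = 0.79698.
Posterior mean = w·x̄ + (1−w)·μ₀ = 0.79698·502.47 + 0.20302·477.31 = 497.362.

Posterior mean ≈ 497.362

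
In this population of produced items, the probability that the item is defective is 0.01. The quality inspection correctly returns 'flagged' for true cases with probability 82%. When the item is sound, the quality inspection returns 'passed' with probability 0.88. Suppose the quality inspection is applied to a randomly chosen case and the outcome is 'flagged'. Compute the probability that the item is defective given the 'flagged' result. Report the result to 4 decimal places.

P(H | E) ≈ 0.0646

Let H be the event that the item is defective. P(H) = 0.01, so P(¬H) = 0.99. With E the 'flagged' result, P(E|H) = 0.82 and P(E|¬H) = 0.12.
P(E) = 0.82·0.01 + 0.12·0.99 = 0.0082000 + 0.11880 = 0.12700.
By Bayes' theorem, P(H|E) = 0.0082000 / 0.12700 = 0.0646.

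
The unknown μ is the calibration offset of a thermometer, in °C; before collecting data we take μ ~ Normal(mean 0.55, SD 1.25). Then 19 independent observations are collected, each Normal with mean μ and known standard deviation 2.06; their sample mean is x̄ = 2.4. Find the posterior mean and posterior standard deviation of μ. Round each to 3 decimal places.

With known σ, the Normal prior is conjugate. Weight on the data is w = (n/σ²)/(n/σ² + 1/τ₀²) = 4.47733/(4.47733+0.640000) = 0.87493.
Posterior mean = w·x̄ + (1−w)·μ₀ = 0.87493·2.4 + 0.12507·0.55 = 2.169. Posterior variance = 1/(4.47733+0.640000) = 0.195414, so SD = 0.442.

Posterior mean ≈ 2.169; posterior SD ≈ 0.442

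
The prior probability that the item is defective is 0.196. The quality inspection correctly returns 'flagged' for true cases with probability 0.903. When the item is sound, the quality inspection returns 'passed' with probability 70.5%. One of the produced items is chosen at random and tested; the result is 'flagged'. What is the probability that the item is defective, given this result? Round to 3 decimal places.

P(H | E) ≈ 0.427

Write H for 'the item is defective'. Prior odds H:¬H = 0.196/0.804 = 0.24378. For the 'flagged' outcome, the likelihood ratio is 0.903/0.295 = 3.0610.
Posterior odds = 0.24378 × 3.0610 = 0.74622, so P(H|E) = 0.74622/(1+0.74622) = 0.427.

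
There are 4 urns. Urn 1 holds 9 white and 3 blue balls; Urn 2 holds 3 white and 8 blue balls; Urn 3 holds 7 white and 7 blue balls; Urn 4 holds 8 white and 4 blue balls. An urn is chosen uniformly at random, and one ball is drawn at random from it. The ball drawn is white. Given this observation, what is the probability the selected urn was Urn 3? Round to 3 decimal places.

Posterior probability ≈ 0.228

P(white|Urn 1) = 0.75; P(white|Urn 2) = 0.2727; P(white|Urn 3) = 0.5; P(white|Urn 4) = 0.6667.
Prior × likelihood for each source: 0.25·0.75=0.1875, 0.25·0.2727=0.06818, 0.25·0.5=0.1250, 0.25·0.6667=0.1667. Summing gives P(white) = 0.54735.
P(Urn 3 | white) = 0.1250 / 0.54735 = 0.228.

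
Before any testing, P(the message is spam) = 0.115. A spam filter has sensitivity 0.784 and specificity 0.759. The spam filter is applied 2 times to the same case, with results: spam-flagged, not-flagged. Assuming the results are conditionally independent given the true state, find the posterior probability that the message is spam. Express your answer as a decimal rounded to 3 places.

Let H be the event that the message is spam; start with P(H) = 0.115. P('spam-flagged'|H) = 0.784, P('spam-flagged'|¬H) = 0.241.
Update on result 1 ('spam-flagged'): P(H) ← 0.784·0.1150 / (0.784·0.1150 + 0.241·0.8850) = 0.090160/0.30345 = 0.2971.
Update on result 2 ('not-flagged'): P(H) ← 0.216·0.2971 / (0.216·0.2971 + 0.759·0.7029) = 0.064178/0.59766 = 0.1074.

Posterior P(H) ≈ 0.107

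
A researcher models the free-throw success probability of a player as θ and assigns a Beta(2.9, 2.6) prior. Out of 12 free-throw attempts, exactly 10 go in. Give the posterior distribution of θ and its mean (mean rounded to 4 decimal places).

Posterior: Beta(12.9, 4.6); mean ≈ 0.7371

The binomial likelihood is conjugate to the Beta prior: with 10 successes and 2 failures, the posterior is Beta(2.9+10, 2.6+2) = Beta(12.9, 4.6).
Posterior mean = α/(α+β) = 12.9/17.5 = 0.7371.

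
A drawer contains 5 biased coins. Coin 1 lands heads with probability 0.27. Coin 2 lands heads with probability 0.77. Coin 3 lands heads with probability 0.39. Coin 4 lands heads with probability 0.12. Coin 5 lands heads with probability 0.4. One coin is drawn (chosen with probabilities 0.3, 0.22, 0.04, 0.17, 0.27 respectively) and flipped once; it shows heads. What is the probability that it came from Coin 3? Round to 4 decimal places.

Tabulate prior·likelihood by source: [1] prior 0.3, lik 0.27, product 0.08100; [2] prior 0.22, lik 0.77, product 0.1694; [3] prior 0.04, lik 0.39, product 0.01560; [4] prior 0.17, lik 0.12, product 0.02040; [5] prior 0.27, lik 0.4, product 0.1080.
Normalizing constant = 0.39440; the posterior for Coin 3 is its product over the sum, 0.01560/0.39440 = 0.0396.

Posterior probability ≈ 0.0396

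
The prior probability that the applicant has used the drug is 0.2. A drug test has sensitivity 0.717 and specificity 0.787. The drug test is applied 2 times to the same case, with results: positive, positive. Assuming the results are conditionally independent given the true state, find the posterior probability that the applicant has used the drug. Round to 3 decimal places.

Posterior P(H) ≈ 0.739

Let H be the event that the applicant has used the drug; start with P(H) = 0.2. P('positive'|H) = 0.717, P('positive'|¬H) = 0.213.
Update on result 1 ('positive'): P(H) ← 0.717·0.2000 / (0.717·0.2000 + 0.213·0.8000) = 0.14340/0.31380 = 0.4570.
Update on result 2 ('positive'): P(H) ← 0.717·0.4570 / (0.717·0.4570 + 0.213·0.5430) = 0.32765/0.44332 = 0.7391.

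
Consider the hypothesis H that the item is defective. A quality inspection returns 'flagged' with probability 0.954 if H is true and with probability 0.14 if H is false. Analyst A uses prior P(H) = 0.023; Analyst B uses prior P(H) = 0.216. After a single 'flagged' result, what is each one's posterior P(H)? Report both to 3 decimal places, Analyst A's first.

Analyst A: 0.138; Analyst B: 0.652

P('+'|H) = 0.954, P('+'|¬H) = 0.14.
Analyst A: numerator 0.954·0.023 = 0.021942; evidence = 0.021942+0.14·0.977 = 0.15872; posterior = 0.138.
Analyst B: numerator 0.954·0.216 = 0.20606; evidence = 0.20606+0.14·0.784 = 0.31582; posterior = 0.652.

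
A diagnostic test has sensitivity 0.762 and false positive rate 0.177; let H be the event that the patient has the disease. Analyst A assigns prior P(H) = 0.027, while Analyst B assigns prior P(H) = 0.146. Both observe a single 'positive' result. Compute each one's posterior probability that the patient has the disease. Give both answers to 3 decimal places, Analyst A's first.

The likelihood ratio for a 'positive' result is 0.762/0.177 = 4.3051.
Analyst A: prior odds 0.027/0.973 = 0.027749; posterior odds 0.11946; posterior probability 0.107.
Analyst B: prior odds 0.146/0.854 = 0.17096; posterior odds 0.73600; posterior probability 0.424.

Analyst A: 0.107; Analyst B: 0.424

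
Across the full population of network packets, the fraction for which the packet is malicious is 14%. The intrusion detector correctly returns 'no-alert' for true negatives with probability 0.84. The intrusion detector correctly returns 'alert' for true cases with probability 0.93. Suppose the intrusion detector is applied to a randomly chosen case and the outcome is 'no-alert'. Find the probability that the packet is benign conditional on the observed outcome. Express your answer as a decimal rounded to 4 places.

Write H for 'the packet is malicious'. Prior odds H:¬H = 0.14/0.86 = 0.16279. For the 'no-alert' outcome, the likelihood ratio is 0.07/0.84 = 0.083333.
Posterior odds = 0.16279 × 0.083333 = 0.013566, so P(H|E) = 0.013566/(1+0.013566) = 0.0134. Then P(¬H|E) = 1 − 0.0134 = 0.9866.

P(¬H | E) ≈ 0.9866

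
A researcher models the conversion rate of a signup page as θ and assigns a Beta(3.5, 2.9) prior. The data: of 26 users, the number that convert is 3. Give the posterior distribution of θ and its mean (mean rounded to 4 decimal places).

Observing 3 successes and 23 failures updates Beta(3.5, 2.9) by adding the success and failure counts to the two shape parameters: α = 3.5+3 = 6.5, β = 2.9+23 = 25.9.
Posterior mean = α/(α+β) = 6.5/32.4 = 0.2006.

Posterior: Beta(6.5, 25.9); mean ≈ 0.2006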